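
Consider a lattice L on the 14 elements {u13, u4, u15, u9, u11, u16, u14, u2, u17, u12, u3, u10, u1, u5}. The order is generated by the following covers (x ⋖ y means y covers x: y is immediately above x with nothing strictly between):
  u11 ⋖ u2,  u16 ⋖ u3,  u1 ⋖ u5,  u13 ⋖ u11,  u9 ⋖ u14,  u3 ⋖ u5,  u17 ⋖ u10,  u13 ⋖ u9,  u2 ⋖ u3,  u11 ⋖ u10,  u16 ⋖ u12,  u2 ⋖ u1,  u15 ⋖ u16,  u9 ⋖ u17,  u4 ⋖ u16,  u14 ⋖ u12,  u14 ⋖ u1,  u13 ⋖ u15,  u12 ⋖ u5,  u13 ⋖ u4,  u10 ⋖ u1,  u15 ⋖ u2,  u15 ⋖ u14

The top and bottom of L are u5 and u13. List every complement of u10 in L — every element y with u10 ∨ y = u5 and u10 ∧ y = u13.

Need y with u10 ∨ y = u5 and u10 ∧ y = u13.
Checking each element gives: u16, u4.

u16, u4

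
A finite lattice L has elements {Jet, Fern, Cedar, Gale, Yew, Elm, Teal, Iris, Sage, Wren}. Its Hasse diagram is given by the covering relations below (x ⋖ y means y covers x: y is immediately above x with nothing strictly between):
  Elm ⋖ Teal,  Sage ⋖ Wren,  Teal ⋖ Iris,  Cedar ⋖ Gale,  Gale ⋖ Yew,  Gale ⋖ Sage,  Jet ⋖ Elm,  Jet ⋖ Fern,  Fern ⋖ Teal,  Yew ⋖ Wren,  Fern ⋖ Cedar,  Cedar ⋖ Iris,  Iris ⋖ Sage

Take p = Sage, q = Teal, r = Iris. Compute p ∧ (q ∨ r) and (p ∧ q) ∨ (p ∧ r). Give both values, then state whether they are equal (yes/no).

Iris; Iris; yes

q ∨ r = Iris, so p ∧ (q ∨ r) = Sage ∧ Iris = Iris.
p ∧ q = Teal and p ∧ r = Iris, so (p ∧ q) ∨ (p ∧ r) = Teal ∨ Iris = Iris.
Equal: yes.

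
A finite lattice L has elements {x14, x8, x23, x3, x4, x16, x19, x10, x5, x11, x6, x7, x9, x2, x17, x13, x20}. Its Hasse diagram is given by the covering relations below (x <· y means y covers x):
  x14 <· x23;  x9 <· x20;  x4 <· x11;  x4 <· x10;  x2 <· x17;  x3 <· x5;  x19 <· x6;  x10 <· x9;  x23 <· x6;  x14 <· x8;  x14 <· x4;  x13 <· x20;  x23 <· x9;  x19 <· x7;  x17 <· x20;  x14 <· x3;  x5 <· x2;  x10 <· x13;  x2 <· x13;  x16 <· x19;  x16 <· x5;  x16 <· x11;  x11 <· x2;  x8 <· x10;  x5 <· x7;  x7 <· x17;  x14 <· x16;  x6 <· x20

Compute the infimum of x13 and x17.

x2

Common lower bounds of {x13, x17}: x11, x14, x16, x2, x3, x4, x5.
The greatest among these is x2.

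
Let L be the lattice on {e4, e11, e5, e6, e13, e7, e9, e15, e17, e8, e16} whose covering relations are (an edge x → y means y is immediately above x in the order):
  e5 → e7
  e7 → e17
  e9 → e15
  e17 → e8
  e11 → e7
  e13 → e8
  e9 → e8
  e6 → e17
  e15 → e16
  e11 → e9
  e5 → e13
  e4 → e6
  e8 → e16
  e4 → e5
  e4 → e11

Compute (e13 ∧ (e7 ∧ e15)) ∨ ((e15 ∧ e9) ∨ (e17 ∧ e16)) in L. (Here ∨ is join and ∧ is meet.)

e8

e7 ∧ e15 = e11
e13 ∧ e11 = e4
e15 ∧ e9 = e9
e17 ∧ e16 = e17
e9 ∨ e17 = e8
e4 ∨ e8 = e8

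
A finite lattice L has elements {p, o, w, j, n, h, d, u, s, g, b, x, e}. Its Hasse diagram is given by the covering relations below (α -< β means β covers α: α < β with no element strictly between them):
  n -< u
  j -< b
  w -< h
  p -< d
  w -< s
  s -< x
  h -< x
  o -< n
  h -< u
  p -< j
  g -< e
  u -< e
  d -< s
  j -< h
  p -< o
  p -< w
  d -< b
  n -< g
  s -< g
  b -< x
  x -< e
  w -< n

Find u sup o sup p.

Common upper bounds of {u, o, p}: e, u.
The least among these is u.

u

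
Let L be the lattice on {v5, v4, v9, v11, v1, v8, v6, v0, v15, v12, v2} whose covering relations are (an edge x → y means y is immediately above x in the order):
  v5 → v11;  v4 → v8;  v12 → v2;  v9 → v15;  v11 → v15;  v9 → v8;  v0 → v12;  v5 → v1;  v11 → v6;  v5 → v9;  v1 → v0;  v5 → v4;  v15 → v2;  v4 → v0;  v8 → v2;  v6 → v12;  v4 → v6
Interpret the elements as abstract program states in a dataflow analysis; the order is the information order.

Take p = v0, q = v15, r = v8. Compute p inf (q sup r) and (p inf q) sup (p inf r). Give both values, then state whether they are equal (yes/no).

v0; v4; no

q sup r = v2, so p inf (q sup r) = v0 inf v2 = v0.
p inf q = v5 and p inf r = v4, so (p inf q) sup (p inf r) = v5 sup v4 = v4.
Equal: no.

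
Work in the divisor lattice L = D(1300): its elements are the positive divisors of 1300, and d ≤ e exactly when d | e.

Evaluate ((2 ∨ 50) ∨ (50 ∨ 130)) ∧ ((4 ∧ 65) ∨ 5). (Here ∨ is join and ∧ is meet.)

5

2 ∨ 50 = 50
50 ∨ 130 = 650
50 ∨ 650 = 650
4 ∧ 65 = 1
1 ∨ 5 = 5
650 ∧ 5 = 5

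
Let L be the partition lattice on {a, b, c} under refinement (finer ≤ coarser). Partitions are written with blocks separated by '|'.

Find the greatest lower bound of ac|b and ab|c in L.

The meet (common refinement) of ac|b and ab|c intersects blocks pairwise, giving a|b|c.

a|b|c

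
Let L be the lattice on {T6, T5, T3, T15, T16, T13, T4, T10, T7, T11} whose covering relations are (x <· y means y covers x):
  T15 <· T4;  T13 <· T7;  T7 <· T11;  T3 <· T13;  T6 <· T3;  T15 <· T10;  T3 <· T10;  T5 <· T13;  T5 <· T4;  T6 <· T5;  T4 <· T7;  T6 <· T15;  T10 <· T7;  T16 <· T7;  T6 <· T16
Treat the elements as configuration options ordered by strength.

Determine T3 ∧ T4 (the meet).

T6

Common lower bounds of {T3, T4}: T6.
The greatest among these is T6.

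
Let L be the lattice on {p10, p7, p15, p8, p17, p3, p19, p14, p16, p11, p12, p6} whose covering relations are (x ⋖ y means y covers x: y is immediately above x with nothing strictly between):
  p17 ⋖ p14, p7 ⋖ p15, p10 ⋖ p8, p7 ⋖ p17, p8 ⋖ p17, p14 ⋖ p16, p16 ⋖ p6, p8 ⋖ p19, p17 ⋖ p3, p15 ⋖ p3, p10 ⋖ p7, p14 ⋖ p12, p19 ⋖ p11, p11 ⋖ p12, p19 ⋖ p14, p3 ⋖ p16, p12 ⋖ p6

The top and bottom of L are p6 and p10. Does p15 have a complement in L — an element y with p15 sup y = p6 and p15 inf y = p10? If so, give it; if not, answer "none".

Need y with p15 ∨ y = p6 and p15 ∧ y = p10.
Checking each element gives: p11.

p11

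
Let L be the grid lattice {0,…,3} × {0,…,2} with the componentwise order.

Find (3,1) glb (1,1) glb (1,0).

(1,0)

In a product of chains, the meet is componentwise min, giving (1,0).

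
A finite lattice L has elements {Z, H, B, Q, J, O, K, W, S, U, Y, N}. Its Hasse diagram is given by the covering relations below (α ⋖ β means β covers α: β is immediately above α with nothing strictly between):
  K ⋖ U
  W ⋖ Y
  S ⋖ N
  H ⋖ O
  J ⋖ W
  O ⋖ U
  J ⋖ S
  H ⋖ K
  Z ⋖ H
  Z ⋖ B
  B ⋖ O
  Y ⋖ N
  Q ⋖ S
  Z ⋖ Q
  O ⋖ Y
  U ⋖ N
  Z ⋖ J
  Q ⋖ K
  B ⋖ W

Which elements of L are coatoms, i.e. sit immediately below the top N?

The coatoms are exactly the elements covered by N: S, U, Y.

S, U, Y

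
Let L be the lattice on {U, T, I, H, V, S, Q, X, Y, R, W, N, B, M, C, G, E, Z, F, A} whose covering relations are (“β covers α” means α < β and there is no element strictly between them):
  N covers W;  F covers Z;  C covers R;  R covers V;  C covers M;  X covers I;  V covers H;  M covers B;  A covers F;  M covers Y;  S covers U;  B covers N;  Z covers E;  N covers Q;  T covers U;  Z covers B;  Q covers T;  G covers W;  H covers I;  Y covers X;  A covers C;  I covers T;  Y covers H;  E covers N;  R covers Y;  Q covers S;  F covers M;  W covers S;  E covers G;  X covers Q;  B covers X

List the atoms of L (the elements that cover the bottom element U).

The atoms are exactly the elements that cover U: S, T.

S, T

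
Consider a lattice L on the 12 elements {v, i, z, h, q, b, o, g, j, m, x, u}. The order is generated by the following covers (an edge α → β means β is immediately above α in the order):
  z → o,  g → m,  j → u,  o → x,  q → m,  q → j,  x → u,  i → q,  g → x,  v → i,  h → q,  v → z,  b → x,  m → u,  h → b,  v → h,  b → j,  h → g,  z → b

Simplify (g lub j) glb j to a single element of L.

j

g ∨ j = u
u ∧ j = j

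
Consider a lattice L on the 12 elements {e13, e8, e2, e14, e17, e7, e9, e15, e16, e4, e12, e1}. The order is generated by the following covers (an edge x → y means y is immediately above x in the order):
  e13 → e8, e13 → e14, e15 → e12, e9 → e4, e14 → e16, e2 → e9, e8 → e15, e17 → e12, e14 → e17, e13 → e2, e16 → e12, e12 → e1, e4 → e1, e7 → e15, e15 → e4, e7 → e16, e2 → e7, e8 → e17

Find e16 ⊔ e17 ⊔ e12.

Common upper bounds of {e16, e17, e12}: e1, e12.
The least among these is e12.

e12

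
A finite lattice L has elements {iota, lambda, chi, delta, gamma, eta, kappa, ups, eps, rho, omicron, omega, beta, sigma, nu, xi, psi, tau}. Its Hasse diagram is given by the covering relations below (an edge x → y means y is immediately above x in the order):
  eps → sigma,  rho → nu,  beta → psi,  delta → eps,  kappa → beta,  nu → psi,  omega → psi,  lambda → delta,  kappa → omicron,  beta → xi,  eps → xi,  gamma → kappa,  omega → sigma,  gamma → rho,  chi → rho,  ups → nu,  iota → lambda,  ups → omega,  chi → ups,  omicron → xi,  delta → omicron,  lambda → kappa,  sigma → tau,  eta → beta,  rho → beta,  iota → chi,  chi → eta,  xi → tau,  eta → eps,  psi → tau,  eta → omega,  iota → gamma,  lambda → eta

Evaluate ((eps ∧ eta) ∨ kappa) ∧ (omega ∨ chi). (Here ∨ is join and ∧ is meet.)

eta

eps ∧ eta = eta
eta ∨ kappa = beta
omega ∨ chi = omega
beta ∧ omega = eta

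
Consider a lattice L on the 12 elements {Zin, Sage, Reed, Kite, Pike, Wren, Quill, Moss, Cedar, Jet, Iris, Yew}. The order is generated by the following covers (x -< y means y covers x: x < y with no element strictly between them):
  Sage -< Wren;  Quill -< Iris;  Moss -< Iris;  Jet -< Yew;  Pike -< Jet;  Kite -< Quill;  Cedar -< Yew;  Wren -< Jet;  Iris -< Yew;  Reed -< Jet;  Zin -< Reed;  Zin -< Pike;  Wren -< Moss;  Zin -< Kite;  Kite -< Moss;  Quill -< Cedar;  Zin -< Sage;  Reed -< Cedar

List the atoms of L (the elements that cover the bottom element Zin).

Kite, Pike, Reed, Sage

The atoms are exactly the elements that cover Zin: Kite, Pike, Reed, Sage.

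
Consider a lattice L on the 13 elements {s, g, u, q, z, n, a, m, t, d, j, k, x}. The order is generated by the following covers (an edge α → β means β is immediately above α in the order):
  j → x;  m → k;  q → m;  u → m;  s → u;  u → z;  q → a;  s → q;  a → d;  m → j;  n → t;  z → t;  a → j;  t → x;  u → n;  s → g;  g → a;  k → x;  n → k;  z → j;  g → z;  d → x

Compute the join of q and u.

Common upper bounds of {q, u}: j, k, m, x.
The least among these is m.

m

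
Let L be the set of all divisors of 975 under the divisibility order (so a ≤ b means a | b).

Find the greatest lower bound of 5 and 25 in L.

5

Common lower bounds of {5, 25}: 1, 5.
The greatest among these is 5.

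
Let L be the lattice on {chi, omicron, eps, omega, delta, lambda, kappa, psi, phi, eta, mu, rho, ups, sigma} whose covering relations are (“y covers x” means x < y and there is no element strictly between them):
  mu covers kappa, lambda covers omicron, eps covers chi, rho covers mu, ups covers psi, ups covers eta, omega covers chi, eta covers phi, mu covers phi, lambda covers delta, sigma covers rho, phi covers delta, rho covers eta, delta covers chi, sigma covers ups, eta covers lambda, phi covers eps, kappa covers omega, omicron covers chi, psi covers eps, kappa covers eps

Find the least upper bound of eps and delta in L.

Common upper bounds of {eps, delta}: eta, mu, phi, rho, sigma, ups.
The least among these is phi.

phi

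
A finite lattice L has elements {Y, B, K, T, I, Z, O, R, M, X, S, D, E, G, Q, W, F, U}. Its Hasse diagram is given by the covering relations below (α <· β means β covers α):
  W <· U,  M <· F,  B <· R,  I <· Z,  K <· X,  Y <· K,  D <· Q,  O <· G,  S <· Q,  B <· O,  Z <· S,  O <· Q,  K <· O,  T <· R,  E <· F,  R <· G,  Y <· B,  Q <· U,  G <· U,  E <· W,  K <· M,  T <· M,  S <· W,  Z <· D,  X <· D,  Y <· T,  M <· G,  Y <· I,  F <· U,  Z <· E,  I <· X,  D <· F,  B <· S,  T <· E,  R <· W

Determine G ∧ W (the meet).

Common lower bounds of {G, W}: B, R, T, Y.
The greatest among these is R.

R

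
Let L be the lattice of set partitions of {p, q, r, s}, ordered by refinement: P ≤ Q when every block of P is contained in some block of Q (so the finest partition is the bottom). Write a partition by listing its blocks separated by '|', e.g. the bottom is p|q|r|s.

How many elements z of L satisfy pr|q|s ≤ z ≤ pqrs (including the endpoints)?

5

The interval [pr|q|s, pqrs] = {pqrs, pqr|s, prs|q, pr|qs, pr|q|s}, which has 5 elements.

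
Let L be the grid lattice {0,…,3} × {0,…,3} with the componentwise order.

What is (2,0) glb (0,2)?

In a product of chains, the meet is componentwise min, giving (0,0).

(0,0)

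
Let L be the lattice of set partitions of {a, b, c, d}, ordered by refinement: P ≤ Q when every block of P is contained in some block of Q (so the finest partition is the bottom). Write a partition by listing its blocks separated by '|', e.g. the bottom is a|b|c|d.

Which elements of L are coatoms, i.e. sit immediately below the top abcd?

The coatoms are exactly the elements covered by abcd: abc|d, abd|c, ab|cd, acd|b, ac|bd, ad|bc, a|bcd.

abc|d, abd|c, ab|cd, acd|b, ac|bd, ad|bc, a|bcd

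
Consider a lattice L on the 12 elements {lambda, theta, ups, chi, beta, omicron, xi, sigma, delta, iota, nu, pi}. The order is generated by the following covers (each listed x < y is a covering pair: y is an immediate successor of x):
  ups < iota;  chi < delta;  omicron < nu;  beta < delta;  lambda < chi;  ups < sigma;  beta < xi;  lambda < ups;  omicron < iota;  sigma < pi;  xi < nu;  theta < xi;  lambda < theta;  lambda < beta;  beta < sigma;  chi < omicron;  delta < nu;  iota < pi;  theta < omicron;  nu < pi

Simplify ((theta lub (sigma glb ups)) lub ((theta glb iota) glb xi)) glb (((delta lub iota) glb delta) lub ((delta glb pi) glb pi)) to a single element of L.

sigma ∧ ups = ups
theta ∨ ups = iota
theta ∧ iota = theta
theta ∧ xi = theta
iota ∨ theta = iota
delta ∨ iota = pi
pi ∧ delta = delta
delta ∧ pi = delta
delta ∧ pi = delta
delta ∨ delta = delta
iota ∧ delta = chi

chi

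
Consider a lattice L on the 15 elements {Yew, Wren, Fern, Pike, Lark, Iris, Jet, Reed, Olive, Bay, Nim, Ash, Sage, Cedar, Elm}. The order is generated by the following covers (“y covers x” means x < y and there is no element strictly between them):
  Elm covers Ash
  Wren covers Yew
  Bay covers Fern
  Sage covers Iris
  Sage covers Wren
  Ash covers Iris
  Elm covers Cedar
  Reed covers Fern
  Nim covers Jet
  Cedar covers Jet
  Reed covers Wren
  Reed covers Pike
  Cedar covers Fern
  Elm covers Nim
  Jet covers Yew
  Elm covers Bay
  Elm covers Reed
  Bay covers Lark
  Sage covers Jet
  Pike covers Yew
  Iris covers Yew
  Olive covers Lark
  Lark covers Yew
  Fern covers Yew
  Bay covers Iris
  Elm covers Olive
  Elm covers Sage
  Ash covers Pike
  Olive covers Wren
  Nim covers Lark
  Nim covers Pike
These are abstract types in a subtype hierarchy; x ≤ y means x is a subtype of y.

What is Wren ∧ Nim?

Yew

Common lower bounds of {Wren, Nim}: Yew.
The greatest among these is Yew.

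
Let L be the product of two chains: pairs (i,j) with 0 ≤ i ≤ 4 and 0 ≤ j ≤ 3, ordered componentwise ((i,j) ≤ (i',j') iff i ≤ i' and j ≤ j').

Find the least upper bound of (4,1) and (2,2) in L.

(4,2)

In a product of chains, the join is componentwise max, giving (4,2).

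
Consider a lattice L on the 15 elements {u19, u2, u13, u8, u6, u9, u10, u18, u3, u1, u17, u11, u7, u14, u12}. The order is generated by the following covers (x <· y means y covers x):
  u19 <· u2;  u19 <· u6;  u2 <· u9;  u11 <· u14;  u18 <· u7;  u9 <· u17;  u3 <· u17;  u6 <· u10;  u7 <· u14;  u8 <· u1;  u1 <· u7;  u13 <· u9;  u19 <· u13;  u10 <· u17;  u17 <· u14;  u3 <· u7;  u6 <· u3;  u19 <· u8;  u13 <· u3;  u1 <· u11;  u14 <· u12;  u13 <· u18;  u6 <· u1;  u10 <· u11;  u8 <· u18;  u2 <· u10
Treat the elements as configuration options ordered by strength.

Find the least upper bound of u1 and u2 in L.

Common upper bounds of {u1, u2}: u11, u12, u14.
The least among these is u11.

u11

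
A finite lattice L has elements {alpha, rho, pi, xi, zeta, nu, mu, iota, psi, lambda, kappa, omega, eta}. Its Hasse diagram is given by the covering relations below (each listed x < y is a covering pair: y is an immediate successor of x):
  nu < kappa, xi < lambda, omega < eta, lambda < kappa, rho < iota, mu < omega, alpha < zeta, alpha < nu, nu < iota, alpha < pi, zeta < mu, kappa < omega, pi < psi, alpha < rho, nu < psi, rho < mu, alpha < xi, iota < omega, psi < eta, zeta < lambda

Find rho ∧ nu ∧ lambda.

alpha

Common lower bounds of {rho, nu, lambda}: alpha.
The greatest among these is alpha.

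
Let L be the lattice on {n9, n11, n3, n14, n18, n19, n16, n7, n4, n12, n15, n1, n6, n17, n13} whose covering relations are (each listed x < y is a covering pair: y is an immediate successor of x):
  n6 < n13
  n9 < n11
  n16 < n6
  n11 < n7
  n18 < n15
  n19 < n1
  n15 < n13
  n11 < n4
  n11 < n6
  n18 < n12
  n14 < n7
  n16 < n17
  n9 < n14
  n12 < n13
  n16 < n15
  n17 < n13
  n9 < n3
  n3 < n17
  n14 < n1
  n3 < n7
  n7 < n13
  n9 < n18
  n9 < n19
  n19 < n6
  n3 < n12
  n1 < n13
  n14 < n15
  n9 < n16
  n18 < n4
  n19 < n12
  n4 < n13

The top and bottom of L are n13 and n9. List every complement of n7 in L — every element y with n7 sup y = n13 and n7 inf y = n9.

n16, n18, n19

Need y with n7 ∨ y = n13 and n7 ∧ y = n9.
Checking each element gives: n16, n18, n19.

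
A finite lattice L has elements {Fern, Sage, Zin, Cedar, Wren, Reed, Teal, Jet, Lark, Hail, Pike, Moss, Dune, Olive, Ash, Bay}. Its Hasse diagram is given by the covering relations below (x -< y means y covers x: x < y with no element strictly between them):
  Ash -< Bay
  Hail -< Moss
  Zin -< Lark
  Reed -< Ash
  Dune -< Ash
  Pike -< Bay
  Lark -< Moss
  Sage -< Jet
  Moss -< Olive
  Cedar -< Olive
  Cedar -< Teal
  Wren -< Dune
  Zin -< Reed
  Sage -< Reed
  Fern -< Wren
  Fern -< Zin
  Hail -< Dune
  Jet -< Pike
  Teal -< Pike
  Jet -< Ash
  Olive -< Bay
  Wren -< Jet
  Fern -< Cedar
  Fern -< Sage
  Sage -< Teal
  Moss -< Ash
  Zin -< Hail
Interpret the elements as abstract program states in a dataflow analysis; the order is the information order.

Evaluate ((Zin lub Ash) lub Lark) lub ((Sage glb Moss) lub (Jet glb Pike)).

Ash

Zin ∨ Ash = Ash
Ash ∨ Lark = Ash
Sage ∧ Moss = Fern
Jet ∧ Pike = Jet
Fern ∨ Jet = Jet
Ash ∨ Jet = Ash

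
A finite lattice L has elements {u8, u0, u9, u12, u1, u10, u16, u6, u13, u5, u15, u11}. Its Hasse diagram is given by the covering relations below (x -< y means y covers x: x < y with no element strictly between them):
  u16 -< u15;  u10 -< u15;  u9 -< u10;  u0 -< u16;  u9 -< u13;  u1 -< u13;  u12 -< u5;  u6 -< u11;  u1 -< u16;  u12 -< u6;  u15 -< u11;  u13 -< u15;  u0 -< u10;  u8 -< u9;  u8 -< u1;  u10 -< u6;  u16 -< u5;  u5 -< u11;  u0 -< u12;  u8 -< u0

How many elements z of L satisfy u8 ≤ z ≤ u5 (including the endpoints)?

6

The interval [u8, u5] = {u0, u1, u12, u16, u5, u8}, which has 6 elements.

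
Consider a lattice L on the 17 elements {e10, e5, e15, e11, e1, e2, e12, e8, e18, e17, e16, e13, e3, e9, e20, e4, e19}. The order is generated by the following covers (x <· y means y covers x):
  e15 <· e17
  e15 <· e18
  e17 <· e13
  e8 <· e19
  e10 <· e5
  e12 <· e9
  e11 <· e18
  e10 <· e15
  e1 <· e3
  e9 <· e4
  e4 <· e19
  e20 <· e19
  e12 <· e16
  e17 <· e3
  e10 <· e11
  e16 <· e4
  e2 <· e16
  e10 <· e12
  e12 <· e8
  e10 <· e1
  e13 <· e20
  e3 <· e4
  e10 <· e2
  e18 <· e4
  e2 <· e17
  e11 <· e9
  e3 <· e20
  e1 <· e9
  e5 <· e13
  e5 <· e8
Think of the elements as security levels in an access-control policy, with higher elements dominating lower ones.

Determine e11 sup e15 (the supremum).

Common upper bounds of {e11, e15}: e18, e19, e4.
The least among these is e18.

e18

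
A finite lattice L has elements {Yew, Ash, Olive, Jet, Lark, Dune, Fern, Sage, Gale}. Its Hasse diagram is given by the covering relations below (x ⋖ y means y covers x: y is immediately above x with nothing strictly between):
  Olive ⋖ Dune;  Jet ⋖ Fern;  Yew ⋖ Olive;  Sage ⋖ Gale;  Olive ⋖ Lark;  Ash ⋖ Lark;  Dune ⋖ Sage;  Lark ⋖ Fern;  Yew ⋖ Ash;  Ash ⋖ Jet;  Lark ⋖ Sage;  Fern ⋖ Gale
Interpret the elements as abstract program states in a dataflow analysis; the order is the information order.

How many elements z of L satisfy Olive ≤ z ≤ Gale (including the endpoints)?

The interval [Olive, Gale] = {Dune, Fern, Gale, Lark, Olive, Sage}, which has 6 elements.

6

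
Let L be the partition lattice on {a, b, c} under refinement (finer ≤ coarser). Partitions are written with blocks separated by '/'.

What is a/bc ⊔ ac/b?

abc

The join of a/bc and ac/b merges any blocks that overlap across the partitions, giving abc.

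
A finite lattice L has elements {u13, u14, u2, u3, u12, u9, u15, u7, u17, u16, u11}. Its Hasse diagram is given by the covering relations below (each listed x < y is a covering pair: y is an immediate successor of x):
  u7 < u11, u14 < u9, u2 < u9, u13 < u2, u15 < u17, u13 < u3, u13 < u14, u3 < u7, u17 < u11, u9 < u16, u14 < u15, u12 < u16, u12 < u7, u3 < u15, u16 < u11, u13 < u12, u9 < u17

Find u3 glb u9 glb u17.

u13

Common lower bounds of {u3, u9, u17}: u13.
The greatest among these is u13.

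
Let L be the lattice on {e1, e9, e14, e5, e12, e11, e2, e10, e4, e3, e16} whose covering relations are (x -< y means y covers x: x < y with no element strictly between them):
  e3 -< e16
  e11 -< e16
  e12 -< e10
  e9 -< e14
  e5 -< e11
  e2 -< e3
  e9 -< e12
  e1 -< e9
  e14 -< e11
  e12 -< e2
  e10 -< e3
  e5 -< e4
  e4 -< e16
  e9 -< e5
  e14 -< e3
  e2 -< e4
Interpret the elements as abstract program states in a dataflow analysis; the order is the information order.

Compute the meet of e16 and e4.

e4

Common lower bounds of {e16, e4}: e1, e12, e2, e4, e5, e9.
The greatest among these is e4.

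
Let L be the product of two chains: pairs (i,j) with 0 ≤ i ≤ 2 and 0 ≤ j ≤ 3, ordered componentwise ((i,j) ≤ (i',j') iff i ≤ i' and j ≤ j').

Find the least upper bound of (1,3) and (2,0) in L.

In a product of chains, the join is componentwise max, giving (2,3).

(2,3)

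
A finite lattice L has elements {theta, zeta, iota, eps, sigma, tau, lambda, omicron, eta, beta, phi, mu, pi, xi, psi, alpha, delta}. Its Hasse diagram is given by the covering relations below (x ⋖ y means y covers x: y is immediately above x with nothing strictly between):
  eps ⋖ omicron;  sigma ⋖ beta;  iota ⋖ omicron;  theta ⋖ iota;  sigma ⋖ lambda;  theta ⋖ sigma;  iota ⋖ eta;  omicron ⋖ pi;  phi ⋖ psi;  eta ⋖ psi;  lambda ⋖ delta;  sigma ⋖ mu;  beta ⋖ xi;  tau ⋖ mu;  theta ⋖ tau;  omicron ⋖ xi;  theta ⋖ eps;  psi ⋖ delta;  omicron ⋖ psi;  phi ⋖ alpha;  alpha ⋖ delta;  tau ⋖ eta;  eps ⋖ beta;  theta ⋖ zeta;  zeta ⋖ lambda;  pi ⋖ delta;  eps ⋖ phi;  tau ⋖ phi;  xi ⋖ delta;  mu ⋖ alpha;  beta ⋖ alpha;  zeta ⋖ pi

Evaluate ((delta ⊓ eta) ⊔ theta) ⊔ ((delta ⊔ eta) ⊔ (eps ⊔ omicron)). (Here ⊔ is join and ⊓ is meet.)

delta ∧ eta = eta
eta ∨ theta = eta
delta ∨ eta = delta
eps ∨ omicron = omicron
delta ∨ omicron = delta
eta ∨ delta = delta

delta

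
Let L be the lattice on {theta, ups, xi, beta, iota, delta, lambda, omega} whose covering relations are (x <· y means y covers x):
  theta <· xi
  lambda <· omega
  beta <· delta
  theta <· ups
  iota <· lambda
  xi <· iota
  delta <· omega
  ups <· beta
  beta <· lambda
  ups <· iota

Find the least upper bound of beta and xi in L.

lambda

Common upper bounds of {beta, xi}: lambda, omega.
The least among these is lambda.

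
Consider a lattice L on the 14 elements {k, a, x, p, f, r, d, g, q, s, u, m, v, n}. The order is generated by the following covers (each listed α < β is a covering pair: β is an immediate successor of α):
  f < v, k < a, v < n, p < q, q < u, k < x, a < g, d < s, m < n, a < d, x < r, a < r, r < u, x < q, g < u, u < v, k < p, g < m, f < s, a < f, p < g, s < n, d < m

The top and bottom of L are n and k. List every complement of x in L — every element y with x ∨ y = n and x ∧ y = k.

d, m, s

Need y with x ∨ y = n and x ∧ y = k.
Checking each element gives: d, m, s.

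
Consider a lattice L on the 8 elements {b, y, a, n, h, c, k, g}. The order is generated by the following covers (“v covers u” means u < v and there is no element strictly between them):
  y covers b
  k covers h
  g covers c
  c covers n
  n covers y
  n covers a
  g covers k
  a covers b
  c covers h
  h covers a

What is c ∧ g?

c

Common lower bounds of {c, g}: a, b, c, h, n, y.
The greatest among these is c.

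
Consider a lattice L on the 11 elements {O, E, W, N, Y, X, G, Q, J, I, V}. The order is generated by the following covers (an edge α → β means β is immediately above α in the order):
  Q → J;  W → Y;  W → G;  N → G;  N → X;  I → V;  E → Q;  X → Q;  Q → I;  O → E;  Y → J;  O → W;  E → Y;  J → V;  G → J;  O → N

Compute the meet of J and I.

Common lower bounds of {J, I}: E, N, O, Q, X.
The greatest among these is Q.

Q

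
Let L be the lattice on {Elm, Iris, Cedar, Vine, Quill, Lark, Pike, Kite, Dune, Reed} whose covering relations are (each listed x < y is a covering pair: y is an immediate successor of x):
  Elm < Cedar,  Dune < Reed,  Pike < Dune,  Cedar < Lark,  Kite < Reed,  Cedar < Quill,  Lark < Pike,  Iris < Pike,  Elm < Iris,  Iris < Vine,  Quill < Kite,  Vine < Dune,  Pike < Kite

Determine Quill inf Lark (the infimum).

Common lower bounds of {Quill, Lark}: Cedar, Elm.
The greatest among these is Cedar.

Cedar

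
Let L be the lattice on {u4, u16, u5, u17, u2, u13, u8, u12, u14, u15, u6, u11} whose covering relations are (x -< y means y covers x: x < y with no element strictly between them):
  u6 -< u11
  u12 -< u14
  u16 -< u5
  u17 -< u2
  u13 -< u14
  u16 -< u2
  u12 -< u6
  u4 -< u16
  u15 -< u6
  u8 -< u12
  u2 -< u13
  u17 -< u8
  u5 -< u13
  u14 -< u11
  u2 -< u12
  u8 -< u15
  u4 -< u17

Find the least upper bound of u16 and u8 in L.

Common upper bounds of {u16, u8}: u11, u12, u14, u6.
The least among these is u12.

u12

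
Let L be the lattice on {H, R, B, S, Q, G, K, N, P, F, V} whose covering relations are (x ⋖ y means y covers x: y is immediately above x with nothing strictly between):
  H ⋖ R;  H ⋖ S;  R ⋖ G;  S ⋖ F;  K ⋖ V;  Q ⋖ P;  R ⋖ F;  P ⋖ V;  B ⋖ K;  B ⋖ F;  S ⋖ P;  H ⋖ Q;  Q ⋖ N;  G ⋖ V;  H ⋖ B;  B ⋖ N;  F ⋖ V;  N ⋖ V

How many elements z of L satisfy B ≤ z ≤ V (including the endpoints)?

5

The interval [B, V] = {B, F, K, N, V}, which has 5 elements.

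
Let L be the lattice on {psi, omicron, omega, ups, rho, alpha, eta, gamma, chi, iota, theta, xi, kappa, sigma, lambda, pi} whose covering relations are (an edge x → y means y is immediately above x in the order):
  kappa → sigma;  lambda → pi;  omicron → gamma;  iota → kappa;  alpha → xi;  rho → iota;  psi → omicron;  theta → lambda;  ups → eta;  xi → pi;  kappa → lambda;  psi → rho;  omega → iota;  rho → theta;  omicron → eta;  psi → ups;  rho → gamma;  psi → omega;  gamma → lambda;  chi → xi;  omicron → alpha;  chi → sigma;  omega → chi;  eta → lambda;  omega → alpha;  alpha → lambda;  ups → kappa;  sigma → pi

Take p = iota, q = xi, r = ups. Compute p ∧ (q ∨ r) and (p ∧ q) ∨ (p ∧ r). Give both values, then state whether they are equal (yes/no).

iota; omega; no

q ∨ r = pi, so p ∧ (q ∨ r) = iota ∧ pi = iota.
p ∧ q = omega and p ∧ r = psi, so (p ∧ q) ∨ (p ∧ r) = omega ∨ psi = omega.
Equal: no.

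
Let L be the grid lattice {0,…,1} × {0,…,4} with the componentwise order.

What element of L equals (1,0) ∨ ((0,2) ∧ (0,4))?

(0,2) ∧ (0,4) = (0,2)
(1,0) ∨ (0,2) = (1,2)

(1,2)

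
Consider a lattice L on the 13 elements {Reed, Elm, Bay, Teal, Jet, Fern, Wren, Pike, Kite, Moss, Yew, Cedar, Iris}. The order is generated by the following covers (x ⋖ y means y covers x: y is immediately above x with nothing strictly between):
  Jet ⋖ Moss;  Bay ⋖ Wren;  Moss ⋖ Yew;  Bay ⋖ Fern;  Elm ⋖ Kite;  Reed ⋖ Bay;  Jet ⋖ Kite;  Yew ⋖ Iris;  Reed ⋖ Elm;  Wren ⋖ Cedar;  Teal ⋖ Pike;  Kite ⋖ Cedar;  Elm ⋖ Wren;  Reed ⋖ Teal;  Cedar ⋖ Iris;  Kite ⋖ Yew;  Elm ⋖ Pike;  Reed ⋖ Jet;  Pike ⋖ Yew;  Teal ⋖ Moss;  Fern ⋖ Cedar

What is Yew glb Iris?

Common lower bounds of {Yew, Iris}: Elm, Jet, Kite, Moss, Pike, Reed, Teal, Yew.
The greatest among these is Yew.

Yew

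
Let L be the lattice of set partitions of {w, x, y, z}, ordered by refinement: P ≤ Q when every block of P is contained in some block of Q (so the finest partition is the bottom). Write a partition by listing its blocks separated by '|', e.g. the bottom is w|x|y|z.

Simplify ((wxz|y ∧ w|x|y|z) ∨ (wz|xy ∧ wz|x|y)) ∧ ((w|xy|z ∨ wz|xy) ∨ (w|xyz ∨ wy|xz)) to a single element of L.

wxz|y ∧ w|x|y|z = w|x|y|z
wz|xy ∧ wz|x|y = wz|x|y
w|x|y|z ∨ wz|x|y = wz|x|y
w|xy|z ∨ wz|xy = wz|xy
w|xyz ∨ wy|xz = wxyz
wz|xy ∨ wxyz = wxyz
wz|x|y ∧ wxyz = wz|x|y

wz|x|y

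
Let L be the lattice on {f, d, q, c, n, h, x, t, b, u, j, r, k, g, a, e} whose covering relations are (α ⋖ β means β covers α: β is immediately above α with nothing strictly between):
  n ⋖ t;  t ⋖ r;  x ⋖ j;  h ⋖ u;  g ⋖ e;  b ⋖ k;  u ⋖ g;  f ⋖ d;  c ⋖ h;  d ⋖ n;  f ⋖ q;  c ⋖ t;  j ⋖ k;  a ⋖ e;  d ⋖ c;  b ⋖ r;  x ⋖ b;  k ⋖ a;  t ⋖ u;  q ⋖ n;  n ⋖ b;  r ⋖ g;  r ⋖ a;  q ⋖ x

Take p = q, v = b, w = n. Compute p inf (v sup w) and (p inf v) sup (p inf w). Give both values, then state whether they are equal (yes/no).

v sup w = b, so p inf (v sup w) = q inf b = q.
p inf v = q and p inf w = q, so (p inf v) sup (p inf w) = q sup q = q.
Equal: yes.

q; q; yes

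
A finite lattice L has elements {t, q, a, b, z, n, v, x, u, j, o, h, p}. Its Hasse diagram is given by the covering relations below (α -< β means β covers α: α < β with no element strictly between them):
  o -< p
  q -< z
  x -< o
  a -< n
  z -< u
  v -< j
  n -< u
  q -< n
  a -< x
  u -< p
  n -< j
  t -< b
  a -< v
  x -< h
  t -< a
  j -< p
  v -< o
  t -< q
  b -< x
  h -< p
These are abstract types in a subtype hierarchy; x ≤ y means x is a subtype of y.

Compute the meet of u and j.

n

Common lower bounds of {u, j}: a, n, q, t.
The greatest among these is n.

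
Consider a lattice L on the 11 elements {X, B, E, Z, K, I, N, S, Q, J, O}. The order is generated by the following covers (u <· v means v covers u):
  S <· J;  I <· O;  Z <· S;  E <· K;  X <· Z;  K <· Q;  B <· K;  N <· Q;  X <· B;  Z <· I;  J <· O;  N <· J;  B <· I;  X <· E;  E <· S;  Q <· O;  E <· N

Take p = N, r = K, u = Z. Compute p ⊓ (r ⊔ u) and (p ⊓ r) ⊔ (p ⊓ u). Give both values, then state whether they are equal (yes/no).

r ⊔ u = O, so p ⊓ (r ⊔ u) = N ⊓ O = N.
p ⊓ r = E and p ⊓ u = X, so (p ⊓ r) ⊔ (p ⊓ u) = E ⊔ X = E.
Equal: no.

N; E; no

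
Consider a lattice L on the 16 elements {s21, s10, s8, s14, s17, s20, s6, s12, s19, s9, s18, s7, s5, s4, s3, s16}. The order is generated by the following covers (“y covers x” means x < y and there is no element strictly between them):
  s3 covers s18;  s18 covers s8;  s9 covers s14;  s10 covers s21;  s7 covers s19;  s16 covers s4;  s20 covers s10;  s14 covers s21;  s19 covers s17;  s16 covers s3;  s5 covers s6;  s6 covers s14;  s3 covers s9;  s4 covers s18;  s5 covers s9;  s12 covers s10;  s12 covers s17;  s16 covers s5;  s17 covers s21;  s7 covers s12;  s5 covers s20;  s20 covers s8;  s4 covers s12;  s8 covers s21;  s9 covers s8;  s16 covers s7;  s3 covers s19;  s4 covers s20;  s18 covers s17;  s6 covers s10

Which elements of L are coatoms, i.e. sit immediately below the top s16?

s3, s4, s5, s7

The coatoms are exactly the elements covered by s16: s3, s4, s5, s7.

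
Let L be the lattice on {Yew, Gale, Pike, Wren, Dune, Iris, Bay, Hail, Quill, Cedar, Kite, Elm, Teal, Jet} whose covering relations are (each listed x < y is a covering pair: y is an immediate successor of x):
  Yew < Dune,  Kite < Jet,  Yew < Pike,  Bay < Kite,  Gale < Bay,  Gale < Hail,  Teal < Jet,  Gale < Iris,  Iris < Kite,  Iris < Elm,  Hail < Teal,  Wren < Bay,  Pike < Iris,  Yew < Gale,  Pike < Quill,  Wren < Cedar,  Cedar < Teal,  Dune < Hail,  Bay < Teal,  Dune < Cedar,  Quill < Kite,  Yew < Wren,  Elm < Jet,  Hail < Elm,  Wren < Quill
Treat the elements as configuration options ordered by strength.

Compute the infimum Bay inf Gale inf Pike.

Yew

Common lower bounds of {Bay, Gale, Pike}: Yew.
The greatest among these is Yew.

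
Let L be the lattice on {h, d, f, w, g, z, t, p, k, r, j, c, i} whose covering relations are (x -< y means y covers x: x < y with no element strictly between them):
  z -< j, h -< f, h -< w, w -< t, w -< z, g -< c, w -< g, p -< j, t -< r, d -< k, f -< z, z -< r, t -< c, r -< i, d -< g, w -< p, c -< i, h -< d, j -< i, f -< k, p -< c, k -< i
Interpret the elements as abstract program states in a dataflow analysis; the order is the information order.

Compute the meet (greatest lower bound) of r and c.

Common lower bounds of {r, c}: h, t, w.
The greatest among these is t.

t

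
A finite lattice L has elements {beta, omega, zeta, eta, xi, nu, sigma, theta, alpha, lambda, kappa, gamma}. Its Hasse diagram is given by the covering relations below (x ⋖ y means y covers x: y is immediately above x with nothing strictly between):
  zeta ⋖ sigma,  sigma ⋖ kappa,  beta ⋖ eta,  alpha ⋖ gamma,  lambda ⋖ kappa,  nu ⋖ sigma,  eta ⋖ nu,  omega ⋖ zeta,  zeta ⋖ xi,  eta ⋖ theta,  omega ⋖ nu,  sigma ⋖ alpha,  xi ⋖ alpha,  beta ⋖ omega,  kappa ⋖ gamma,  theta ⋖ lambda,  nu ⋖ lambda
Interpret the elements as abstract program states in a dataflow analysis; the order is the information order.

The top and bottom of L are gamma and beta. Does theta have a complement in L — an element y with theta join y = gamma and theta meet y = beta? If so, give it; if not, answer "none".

xi

Need y with theta ∨ y = gamma and theta ∧ y = beta.
Checking each element gives: xi.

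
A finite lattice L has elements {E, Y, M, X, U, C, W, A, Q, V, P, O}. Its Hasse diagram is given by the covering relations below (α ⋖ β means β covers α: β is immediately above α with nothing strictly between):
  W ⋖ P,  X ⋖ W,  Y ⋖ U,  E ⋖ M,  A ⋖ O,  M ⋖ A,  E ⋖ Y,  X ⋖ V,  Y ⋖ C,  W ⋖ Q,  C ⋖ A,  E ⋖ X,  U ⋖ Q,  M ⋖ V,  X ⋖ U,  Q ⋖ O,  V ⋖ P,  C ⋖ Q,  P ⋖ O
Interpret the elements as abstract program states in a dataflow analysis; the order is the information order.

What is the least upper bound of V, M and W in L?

P

Common upper bounds of {V, M, W}: O, P.
The least among these is P.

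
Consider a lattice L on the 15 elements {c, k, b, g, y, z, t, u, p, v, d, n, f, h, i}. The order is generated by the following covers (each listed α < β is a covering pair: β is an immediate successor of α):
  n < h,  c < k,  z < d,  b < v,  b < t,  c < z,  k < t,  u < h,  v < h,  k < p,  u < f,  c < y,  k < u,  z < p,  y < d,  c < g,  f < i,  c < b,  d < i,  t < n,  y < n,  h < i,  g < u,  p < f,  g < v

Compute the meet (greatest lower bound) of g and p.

Common lower bounds of {g, p}: c.
The greatest among these is c.

c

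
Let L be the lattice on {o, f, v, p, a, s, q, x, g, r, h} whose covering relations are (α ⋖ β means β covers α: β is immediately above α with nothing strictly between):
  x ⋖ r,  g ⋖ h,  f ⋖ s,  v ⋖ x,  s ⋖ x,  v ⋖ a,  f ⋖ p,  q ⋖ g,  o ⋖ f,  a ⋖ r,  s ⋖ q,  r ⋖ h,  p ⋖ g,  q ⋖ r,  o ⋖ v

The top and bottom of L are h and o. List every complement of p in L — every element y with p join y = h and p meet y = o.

a, v

Need y with p ∨ y = h and p ∧ y = o.
Checking each element gives: a, v.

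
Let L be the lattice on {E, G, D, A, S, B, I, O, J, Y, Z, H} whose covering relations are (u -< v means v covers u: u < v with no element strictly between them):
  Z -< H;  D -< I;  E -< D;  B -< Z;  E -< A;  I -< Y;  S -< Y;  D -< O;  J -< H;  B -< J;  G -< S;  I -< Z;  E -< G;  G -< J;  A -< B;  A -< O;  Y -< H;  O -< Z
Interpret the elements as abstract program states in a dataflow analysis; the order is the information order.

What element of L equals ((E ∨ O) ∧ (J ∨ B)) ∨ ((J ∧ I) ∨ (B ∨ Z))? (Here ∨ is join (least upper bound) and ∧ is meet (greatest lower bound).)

E ∨ O = O
J ∨ B = J
O ∧ J = A
J ∧ I = E
B ∨ Z = Z
E ∨ Z = Z
A ∨ Z = Z

Z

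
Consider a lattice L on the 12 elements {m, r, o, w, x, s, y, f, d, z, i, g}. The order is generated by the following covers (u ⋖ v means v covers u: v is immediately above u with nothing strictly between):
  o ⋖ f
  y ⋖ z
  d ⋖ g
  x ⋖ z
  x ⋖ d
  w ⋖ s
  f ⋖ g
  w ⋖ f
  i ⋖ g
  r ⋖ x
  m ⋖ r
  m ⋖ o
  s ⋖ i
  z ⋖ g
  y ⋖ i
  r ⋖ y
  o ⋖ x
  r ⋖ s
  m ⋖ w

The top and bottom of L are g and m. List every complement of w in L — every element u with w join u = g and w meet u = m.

d, x, z

Need u with w ∨ u = g and w ∧ u = m.
Checking each element gives: d, x, z.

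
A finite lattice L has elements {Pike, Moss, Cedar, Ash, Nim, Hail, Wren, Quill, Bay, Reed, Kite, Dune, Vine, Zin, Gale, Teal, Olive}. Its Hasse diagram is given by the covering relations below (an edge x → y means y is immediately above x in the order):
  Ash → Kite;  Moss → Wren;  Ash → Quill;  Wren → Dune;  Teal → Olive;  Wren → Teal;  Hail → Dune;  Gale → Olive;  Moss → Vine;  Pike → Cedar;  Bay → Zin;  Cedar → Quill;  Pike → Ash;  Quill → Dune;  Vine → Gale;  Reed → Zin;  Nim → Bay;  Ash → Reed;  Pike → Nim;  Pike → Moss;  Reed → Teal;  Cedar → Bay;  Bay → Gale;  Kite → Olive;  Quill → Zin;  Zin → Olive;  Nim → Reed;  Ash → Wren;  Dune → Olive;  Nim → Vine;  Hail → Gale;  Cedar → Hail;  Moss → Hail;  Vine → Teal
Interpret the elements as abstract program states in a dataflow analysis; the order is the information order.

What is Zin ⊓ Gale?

Common lower bounds of {Zin, Gale}: Bay, Cedar, Nim, Pike.
The greatest among these is Bay.

Bay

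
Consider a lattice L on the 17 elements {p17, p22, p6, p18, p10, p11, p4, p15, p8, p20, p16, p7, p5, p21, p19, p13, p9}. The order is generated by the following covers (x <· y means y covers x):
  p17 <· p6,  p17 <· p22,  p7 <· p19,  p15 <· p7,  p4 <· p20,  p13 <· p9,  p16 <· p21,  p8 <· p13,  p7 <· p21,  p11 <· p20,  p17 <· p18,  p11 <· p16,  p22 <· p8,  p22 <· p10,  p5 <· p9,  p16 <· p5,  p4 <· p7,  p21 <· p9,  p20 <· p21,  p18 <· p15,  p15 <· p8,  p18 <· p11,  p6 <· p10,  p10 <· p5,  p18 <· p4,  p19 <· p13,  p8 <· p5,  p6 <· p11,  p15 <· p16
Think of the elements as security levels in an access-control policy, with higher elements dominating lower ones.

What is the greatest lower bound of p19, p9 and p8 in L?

Common lower bounds of {p19, p9, p8}: p15, p17, p18.
The greatest among these is p15.

p15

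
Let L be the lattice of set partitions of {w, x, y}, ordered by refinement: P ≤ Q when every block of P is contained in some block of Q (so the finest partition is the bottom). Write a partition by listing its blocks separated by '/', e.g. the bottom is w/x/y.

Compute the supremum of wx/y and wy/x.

The join of wx/y and wy/x merges any blocks that overlap across the partitions, giving wxy.

wxy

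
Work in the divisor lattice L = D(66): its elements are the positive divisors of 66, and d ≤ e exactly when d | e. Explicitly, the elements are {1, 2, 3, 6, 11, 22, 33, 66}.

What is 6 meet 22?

In the divisibility order, the meet is the greatest common divisor: gcd(6, 22) = 2.

2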